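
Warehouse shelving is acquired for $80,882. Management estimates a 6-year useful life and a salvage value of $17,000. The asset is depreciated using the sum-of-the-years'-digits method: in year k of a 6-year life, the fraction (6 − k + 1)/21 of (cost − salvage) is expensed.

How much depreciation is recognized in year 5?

$6,084

Depreciable base = $80,882 − $17,000 = $63,882.
Sum of the years' digits = 6+5+4+3+2+1 = 21.
Year 1: $63,882 × 6/21 = $18,252. Book value $62,630.
Year 2: $63,882 × 5/21 = $15,210. Book value $47,420.
Year 3: $63,882 × 4/21 = $12,168. Book value $35,252.
Year 4: $63,882 × 3/21 = $9,126. Book value $26,126.
Year 5: $63,882 × 2/21 = $6,084. Book value $20,042.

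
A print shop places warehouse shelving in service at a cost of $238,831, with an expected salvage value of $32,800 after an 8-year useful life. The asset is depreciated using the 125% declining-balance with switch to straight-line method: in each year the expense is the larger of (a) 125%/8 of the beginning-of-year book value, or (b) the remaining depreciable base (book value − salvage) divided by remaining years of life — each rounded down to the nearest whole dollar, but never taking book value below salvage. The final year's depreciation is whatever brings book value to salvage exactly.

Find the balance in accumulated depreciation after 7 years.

Depreciable base = $238,831 − $32,800 = $206,031.
Year 1: DB = ⌊$238,831 × 125%/8⌋ = $37,317; SL = ⌊$206,031/8⌋ = $25,753 → take DB $37,317. Book value $201,514.
Year 2: DB = ⌊$201,514 × 125%/8⌋ = $31,486; SL = ⌊$168,714/7⌋ = $24,102 → take DB $31,486. Book value $170,028.
Year 3: DB = ⌊$170,028 × 125%/8⌋ = $26,566; SL = ⌊$137,228/6⌋ = $22,871 → take DB $26,566. Book value $143,462.
Year 4: DB = ⌊$143,462 × 125%/8⌋ = $22,415; SL = ⌊$110,662/5⌋ = $22,132 → take DB $22,415. Book value $121,047.
Year 5: DB = ⌊$121,047 × 125%/8⌋ = $18,913; SL = ⌊$88,247/4⌋ = $22,061 → take SL $22,061. Book value $98,986.
Year 6: DB = ⌊$98,986 × 125%/8⌋ = $15,466; SL = ⌊$66,186/3⌋ = $22,062 → take SL $22,062. Book value $76,924.
Year 7: DB = ⌊$76,924 × 125%/8⌋ = $12,019; SL = ⌊$44,124/2⌋ = $22,062 → take SL $22,062. Book value $54,862.
Accumulated through year 7 = $238,831 − $54,862 = $183,969.

$183,969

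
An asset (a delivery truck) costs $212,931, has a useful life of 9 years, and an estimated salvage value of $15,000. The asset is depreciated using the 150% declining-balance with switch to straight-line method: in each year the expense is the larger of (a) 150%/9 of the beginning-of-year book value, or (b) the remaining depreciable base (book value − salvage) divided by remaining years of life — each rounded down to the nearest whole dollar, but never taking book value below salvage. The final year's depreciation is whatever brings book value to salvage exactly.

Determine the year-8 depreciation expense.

$17,538

Depreciable base = $212,931 − $15,000 = $197,931.
Year 1: DB = ⌊$212,931 × 150%/9⌋ = $35,488; SL = ⌊$197,931/9⌋ = $21,992 → take DB $35,488. Book value $177,443.
Year 2: DB = ⌊$177,443 × 150%/9⌋ = $29,573; SL = ⌊$162,443/8⌋ = $20,305 → take DB $29,573. Book value $147,870.
Year 3: DB = ⌊$147,870 × 150%/9⌋ = $24,645; SL = ⌊$132,870/7⌋ = $18,981 → take DB $24,645. Book value $123,225.
Year 4: DB = ⌊$123,225 × 150%/9⌋ = $20,537; SL = ⌊$108,225/6⌋ = $18,037 → take DB $20,537. Book value $102,688.
Year 5: DB = ⌊$102,688 × 150%/9⌋ = $17,114; SL = ⌊$87,688/5⌋ = $17,537 → take SL $17,537. Book value $85,151.
Year 6: DB = ⌊$85,151 × 150%/9⌋ = $14,191; SL = ⌊$70,151/4⌋ = $17,537 → take SL $17,537. Book value $67,614.
Year 7: DB = ⌊$67,614 × 150%/9⌋ = $11,269; SL = ⌊$52,614/3⌋ = $17,538 → take SL $17,538. Book value $50,076.
Year 8: DB = ⌊$50,076 × 150%/9⌋ = $8,346; SL = ⌊$35,076/2⌋ = $17,538 → take SL $17,538. Book value $32,538.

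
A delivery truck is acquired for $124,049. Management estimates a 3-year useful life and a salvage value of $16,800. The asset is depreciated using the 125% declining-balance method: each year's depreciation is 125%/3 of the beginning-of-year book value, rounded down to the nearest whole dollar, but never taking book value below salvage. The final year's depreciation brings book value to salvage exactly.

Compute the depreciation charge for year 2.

Depreciable base = $124,049 − $16,800 = $107,249.
Year 1: ⌊$124,049 × 125%/3⌋ = $51,687. Book value $72,362.
Year 2: ⌊$72,362 × 125%/3⌋ = $30,150. Book value $42,212.

$30,150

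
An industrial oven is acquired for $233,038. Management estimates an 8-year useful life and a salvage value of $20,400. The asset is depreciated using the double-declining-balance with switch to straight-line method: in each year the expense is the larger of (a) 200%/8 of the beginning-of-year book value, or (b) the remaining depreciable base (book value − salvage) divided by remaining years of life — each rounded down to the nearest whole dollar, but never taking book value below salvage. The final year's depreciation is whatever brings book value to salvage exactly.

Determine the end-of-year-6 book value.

$41,477

Depreciable base = $233,038 − $20,400 = $212,638.
Year 1: DB = ⌊$233,038 × 200%/8⌋ = $58,259; SL = ⌊$212,638/8⌋ = $26,579 → take DB $58,259. Book value $174,779.
Year 2: DB = ⌊$174,779 × 200%/8⌋ = $43,694; SL = ⌊$154,379/7⌋ = $22,054 → take DB $43,694. Book value $131,085.
Year 3: DB = ⌊$131,085 × 200%/8⌋ = $32,771; SL = ⌊$110,685/6⌋ = $18,447 → take DB $32,771. Book value $98,314.
Year 4: DB = ⌊$98,314 × 200%/8⌋ = $24,578; SL = ⌊$77,914/5⌋ = $15,582 → take DB $24,578. Book value $73,736.
Year 5: DB = ⌊$73,736 × 200%/8⌋ = $18,434; SL = ⌊$53,336/4⌋ = $13,334 → take DB $18,434. Book value $55,302.
Year 6: DB = ⌊$55,302 × 200%/8⌋ = $13,825; SL = ⌊$34,902/3⌋ = $11,634 → take DB $13,825. Book value $41,477.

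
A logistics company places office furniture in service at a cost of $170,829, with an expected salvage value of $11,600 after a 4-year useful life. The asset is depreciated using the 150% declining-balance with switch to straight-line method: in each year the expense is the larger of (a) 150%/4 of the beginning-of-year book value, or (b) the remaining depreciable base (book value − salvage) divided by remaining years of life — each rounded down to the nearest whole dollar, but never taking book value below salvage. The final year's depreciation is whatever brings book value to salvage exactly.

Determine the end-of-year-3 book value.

Depreciable base = $170,829 − $11,600 = $159,229.
Year 1: DB = ⌊$170,829 × 150%/4⌋ = $64,060; SL = ⌊$159,229/4⌋ = $39,807 → take DB $64,060. Book value $106,769.
Year 2: DB = ⌊$106,769 × 150%/4⌋ = $40,038; SL = ⌊$95,169/3⌋ = $31,723 → take DB $40,038. Book value $66,731.
Year 3: DB = ⌊$66,731 × 150%/4⌋ = $25,024; SL = ⌊$55,131/2⌋ = $27,565 → take SL $27,565. Book value $39,166.

$39,166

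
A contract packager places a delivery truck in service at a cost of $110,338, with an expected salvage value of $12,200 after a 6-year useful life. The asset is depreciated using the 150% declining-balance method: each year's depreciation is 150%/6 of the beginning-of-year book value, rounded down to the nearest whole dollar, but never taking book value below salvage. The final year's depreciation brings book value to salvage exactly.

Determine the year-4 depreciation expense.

$11,637

Depreciable base = $110,338 − $12,200 = $98,138.
Year 1: ⌊$110,338 × 150%/6⌋ = $27,584. Book value $82,754.
Year 2: ⌊$82,754 × 150%/6⌋ = $20,688. Book value $62,066.
Year 3: ⌊$62,066 × 150%/6⌋ = $15,516. Book value $46,550.
Year 4: ⌊$46,550 × 150%/6⌋ = $11,637. Book value $34,913.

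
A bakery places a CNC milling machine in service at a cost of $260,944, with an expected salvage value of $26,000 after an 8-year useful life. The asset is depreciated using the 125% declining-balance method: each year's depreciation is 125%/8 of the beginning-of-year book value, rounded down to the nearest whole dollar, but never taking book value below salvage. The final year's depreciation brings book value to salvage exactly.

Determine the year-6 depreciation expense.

Depreciable base = $260,944 − $26,000 = $234,944.
Year 1: ⌊$260,944 × 125%/8⌋ = $40,772. Book value $220,172.
Year 2: ⌊$220,172 × 125%/8⌋ = $34,401. Book value $185,771.
Year 3: ⌊$185,771 × 125%/8⌋ = $29,026. Book value $156,745.
Year 4: ⌊$156,745 × 125%/8⌋ = $24,491. Book value $132,254.
Year 5: ⌊$132,254 × 125%/8⌋ = $20,664. Book value $111,590.
Year 6: ⌊$111,590 × 125%/8⌋ = $17,435. Book value $94,155.

$17,435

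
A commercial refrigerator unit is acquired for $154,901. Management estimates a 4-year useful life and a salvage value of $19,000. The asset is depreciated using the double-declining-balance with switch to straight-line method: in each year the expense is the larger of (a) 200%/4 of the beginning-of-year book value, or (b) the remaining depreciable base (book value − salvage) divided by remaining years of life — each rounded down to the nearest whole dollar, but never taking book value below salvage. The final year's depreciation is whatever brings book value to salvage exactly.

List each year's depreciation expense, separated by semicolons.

Depreciable base = $154,901 − $19,000 = $135,901.
Year 1: DB = ⌊$154,901 × 200%/4⌋ = $77,450; SL = ⌊$135,901/4⌋ = $33,975 → take DB $77,450. Book value $77,451.
Year 2: DB = ⌊$77,451 × 200%/4⌋ = $38,725; SL = ⌊$58,451/3⌋ = $19,483 → take DB $38,725. Book value $38,726.
Year 3: DB = ⌊$38,726 × 200%/4⌋ = $19,363; SL = ⌊$19,726/2⌋ = $9,863 → take DB $19,363. Book value $19,363.
Year 4 (final): $19,363 − $19,000 = $363. Book value $19,000.

$77,450; $38,725; $19,363; $363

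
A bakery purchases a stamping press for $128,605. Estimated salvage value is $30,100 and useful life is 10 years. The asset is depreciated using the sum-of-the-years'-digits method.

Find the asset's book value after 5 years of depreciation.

Depreciable base = $128,605 − $30,100 = $98,505.
Sum of the years' digits = 10+9+8+7+6+5+4+3+2+1 = 55.
Year 1: $98,505 × 10/55 = $17,910. Book value $110,695.
Year 2: $98,505 × 9/55 = $16,119. Book value $94,576.
Year 3: $98,505 × 8/55 = $14,328. Book value $80,248.
Year 4: $98,505 × 7/55 = $12,537. Book value $67,711.
Year 5: $98,505 × 6/55 = $10,746. Book value $56,965.

$56,965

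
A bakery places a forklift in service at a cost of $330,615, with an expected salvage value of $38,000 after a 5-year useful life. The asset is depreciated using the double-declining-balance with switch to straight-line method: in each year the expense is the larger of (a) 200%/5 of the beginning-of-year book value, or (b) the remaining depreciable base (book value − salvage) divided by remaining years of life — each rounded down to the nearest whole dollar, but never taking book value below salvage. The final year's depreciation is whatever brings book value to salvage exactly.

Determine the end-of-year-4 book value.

Depreciable base = $330,615 − $38,000 = $292,615.
Year 1: DB = ⌊$330,615 × 200%/5⌋ = $132,246; SL = ⌊$292,615/5⌋ = $58,523 → take DB $132,246. Book value $198,369.
Year 2: DB = ⌊$198,369 × 200%/5⌋ = $79,347; SL = ⌊$160,369/4⌋ = $40,092 → take DB $79,347. Book value $119,022.
Year 3: DB = ⌊$119,022 × 200%/5⌋ = $47,608; SL = ⌊$81,022/3⌋ = $27,007 → take DB $47,608. Book value $71,414.
Year 4: DB = ⌊$71,414 × 200%/5⌋ = $28,565; SL = ⌊$33,414/2⌋ = $16,707 → take DB $28,565. Book value $42,849.

$42,849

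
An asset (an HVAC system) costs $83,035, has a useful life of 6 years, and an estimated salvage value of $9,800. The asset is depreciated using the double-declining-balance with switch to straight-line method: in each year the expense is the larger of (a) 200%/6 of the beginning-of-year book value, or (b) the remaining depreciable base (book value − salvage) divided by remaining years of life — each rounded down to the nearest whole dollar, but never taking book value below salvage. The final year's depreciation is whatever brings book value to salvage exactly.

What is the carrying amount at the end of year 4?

$16,403

Depreciable base = $83,035 − $9,800 = $73,235.
Year 1: DB = ⌊$83,035 × 200%/6⌋ = $27,678; SL = ⌊$73,235/6⌋ = $12,205 → take DB $27,678. Book value $55,357.
Year 2: DB = ⌊$55,357 × 200%/6⌋ = $18,452; SL = ⌊$45,557/5⌋ = $9,111 → take DB $18,452. Book value $36,905.
Year 3: DB = ⌊$36,905 × 200%/6⌋ = $12,301; SL = ⌊$27,105/4⌋ = $6,776 → take DB $12,301. Book value $24,604.
Year 4: DB = ⌊$24,604 × 200%/6⌋ = $8,201; SL = ⌊$14,804/3⌋ = $4,934 → take DB $8,201. Book value $16,403.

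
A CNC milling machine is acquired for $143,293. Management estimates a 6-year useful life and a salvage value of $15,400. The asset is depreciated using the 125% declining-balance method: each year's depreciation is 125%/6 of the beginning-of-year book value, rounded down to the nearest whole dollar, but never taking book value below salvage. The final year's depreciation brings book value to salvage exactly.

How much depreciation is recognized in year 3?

Depreciable base = $143,293 − $15,400 = $127,893.
Year 1: ⌊$143,293 × 125%/6⌋ = $29,852. Book value $113,441.
Year 2: ⌊$113,441 × 125%/6⌋ = $23,633. Book value $89,808.
Year 3: ⌊$89,808 × 125%/6⌋ = $18,710. Book value $71,098.

$18,710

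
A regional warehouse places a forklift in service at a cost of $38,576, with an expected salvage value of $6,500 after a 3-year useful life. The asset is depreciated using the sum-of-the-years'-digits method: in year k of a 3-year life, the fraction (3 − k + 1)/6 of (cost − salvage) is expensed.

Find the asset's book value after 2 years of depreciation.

$11,846

Depreciable base = $38,576 − $6,500 = $32,076.
Sum of the years' digits = 3+2+1 = 6.
Year 1: $32,076 × 3/6 = $16,038. Book value $22,538.
Year 2: $32,076 × 2/6 = $10,692. Book value $11,846.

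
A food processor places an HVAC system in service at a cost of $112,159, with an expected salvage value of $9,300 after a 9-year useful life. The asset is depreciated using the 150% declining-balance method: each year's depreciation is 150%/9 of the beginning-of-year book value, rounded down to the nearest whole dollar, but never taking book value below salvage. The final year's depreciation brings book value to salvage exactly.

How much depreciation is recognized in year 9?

Depreciable base = $112,159 − $9,300 = $102,859.
Year 1: ⌊$112,159 × 150%/9⌋ = $18,693. Book value $93,466.
Year 2: ⌊$93,466 × 150%/9⌋ = $15,577. Book value $77,889.
Year 3: ⌊$77,889 × 150%/9⌋ = $12,981. Book value $64,908.
Year 4: ⌊$64,908 × 150%/9⌋ = $10,818. Book value $54,090.
Year 5: ⌊$54,090 × 150%/9⌋ = $9,015. Book value $45,075.
Year 6: ⌊$45,075 × 150%/9⌋ = $7,512. Book value $37,563.
Year 7: ⌊$37,563 × 150%/9⌋ = $6,260. Book value $31,303.
Year 8: ⌊$31,303 × 150%/9⌋ = $5,217. Book value $26,086.
Year 9 (final): $26,086 − $9,300 = $16,786. Book value $9,300.

$16,786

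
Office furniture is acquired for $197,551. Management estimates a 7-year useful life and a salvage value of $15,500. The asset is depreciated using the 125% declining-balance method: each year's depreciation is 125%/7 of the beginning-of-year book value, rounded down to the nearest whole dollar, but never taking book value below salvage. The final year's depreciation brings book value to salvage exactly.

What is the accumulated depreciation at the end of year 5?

Depreciable base = $197,551 − $15,500 = $182,051.
Year 1: ⌊$197,551 × 125%/7⌋ = $35,276. Book value $162,275.
Year 2: ⌊$162,275 × 125%/7⌋ = $28,977. Book value $133,298.
Year 3: ⌊$133,298 × 125%/7⌋ = $23,803. Book value $109,495.
Year 4: ⌊$109,495 × 125%/7⌋ = $19,552. Book value $89,943.
Year 5: ⌊$89,943 × 125%/7⌋ = $16,061. Book value $73,882.
Accumulated through year 5 = $197,551 − $73,882 = $123,669.

$123,669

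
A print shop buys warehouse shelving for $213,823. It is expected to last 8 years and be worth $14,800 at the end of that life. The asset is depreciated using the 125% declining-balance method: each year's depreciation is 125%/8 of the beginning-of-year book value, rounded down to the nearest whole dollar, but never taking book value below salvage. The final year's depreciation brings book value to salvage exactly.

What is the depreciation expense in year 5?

Depreciable base = $213,823 − $14,800 = $199,023.
Year 1: ⌊$213,823 × 125%/8⌋ = $33,409. Book value $180,414.
Year 2: ⌊$180,414 × 125%/8⌋ = $28,189. Book value $152,225.
Year 3: ⌊$152,225 × 125%/8⌋ = $23,785. Book value $128,440.
Year 4: ⌊$128,440 × 125%/8⌋ = $20,068. Book value $108,372.
Year 5: ⌊$108,372 × 125%/8⌋ = $16,933. Book value $91,439.

$16,933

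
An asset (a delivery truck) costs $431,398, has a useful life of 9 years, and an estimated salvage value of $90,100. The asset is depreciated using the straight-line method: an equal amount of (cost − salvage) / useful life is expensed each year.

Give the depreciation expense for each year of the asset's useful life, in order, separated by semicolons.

$37,922; $37,922; $37,922; $37,922; $37,922; $37,922; $37,922; $37,922; $37,922

Depreciable base = $431,398 − $90,100 = $341,298.
Annual expense = $341,298 / 9 = $37,922.
End of year 1: book value $393,476.
End of year 2: book value $355,554.
End of year 3: book value $317,632.
End of year 4: book value $279,710.
End of year 5: book value $241,788.
End of year 6: book value $203,866.
End of year 7: book value $165,944.
End of year 8: book value $128,022.
End of year 9: book value $90,100.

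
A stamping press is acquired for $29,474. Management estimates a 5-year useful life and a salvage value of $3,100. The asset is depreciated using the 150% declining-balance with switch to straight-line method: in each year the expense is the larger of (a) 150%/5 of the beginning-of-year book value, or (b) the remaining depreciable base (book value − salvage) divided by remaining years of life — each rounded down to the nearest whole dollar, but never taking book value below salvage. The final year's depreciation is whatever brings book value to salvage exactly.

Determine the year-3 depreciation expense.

$4,332

Depreciable base = $29,474 − $3,100 = $26,374.
Year 1: DB = ⌊$29,474 × 150%/5⌋ = $8,842; SL = ⌊$26,374/5⌋ = $5,274 → take DB $8,842. Book value $20,632.
Year 2: DB = ⌊$20,632 × 150%/5⌋ = $6,189; SL = ⌊$17,532/4⌋ = $4,383 → take DB $6,189. Book value $14,443.
Year 3: DB = ⌊$14,443 × 150%/5⌋ = $4,332; SL = ⌊$11,343/3⌋ = $3,781 → take DB $4,332. Book value $10,111.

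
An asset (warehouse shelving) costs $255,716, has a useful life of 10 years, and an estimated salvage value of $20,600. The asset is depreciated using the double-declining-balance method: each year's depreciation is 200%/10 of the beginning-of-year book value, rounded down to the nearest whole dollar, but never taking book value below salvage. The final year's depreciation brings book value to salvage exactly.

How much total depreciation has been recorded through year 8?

Depreciable base = $255,716 − $20,600 = $235,116.
Year 1: ⌊$255,716 × 200%/10⌋ = $51,143. Book value $204,573.
Year 2: ⌊$204,573 × 200%/10⌋ = $40,914. Book value $163,659.
Year 3: ⌊$163,659 × 200%/10⌋ = $32,731. Book value $130,928.
Year 4: ⌊$130,928 × 200%/10⌋ = $26,185. Book value $104,743.
Year 5: ⌊$104,743 × 200%/10⌋ = $20,948. Book value $83,795.
Year 6: ⌊$83,795 × 200%/10⌋ = $16,759. Book value $67,036.
Year 7: ⌊$67,036 × 200%/10⌋ = $13,407. Book value $53,629.
Year 8: ⌊$53,629 × 200%/10⌋ = $10,725. Book value $42,904.
Accumulated through year 8 = $255,716 − $42,904 = $212,812.

$212,812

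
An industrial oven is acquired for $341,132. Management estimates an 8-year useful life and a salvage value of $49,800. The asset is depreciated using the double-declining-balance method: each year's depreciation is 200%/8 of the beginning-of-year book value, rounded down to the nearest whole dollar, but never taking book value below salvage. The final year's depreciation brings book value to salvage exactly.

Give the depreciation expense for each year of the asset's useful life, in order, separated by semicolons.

$85,283; $63,962; $47,971; $35,979; $26,984; $20,238; $10,915; $0

Depreciable base = $341,132 − $49,800 = $291,332.
Year 1: ⌊$341,132 × 200%/8⌋ = $85,283. Book value $255,849.
Year 2: ⌊$255,849 × 200%/8⌋ = $63,962. Book value $191,887.
Year 3: ⌊$191,887 × 200%/8⌋ = $47,971. Book value $143,916.
Year 4: ⌊$143,916 × 200%/8⌋ = $35,979. Book value $107,937.
Year 5: ⌊$107,937 × 200%/8⌋ = $26,984. Book value $80,953.
Year 6: ⌊$80,953 × 200%/8⌋ = $20,238. Book value $60,715.
Year 7: ⌊$60,715 × 200%/8⌋ = $15,178, capped at $10,915. Book value $49,800.
Year 8 (final): $49,800 − $49,800 = $0. Book value $49,800.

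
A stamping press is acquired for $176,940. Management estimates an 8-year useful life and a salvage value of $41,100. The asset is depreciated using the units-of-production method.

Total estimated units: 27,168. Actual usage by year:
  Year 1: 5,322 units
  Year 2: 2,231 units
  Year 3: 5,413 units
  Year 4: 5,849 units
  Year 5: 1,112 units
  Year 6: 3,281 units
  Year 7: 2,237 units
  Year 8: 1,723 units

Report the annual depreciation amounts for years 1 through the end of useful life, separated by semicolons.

Depreciable base = $176,940 − $41,100 = $135,840.
Rate = $135,840 / 27,168 units = $5 per unit.
Year 1: 5,322 × $5 = $26,610. Book value $150,330.
Year 2: 2,231 × $5 = $11,155. Book value $139,175.
Year 3: 5,413 × $5 = $27,065. Book value $112,110.
Year 4: 5,849 × $5 = $29,245. Book value $82,865.
Year 5: 1,112 × $5 = $5,560. Book value $77,305.
Year 6: 3,281 × $5 = $16,405. Book value $60,900.
Year 7: 2,237 × $5 = $11,185. Book value $49,715.
Year 8: 1,723 × $5 = $8,615. Book value $41,100.

$26,610; $11,155; $27,065; $29,245; $5,560; $16,405; $11,185; $8,615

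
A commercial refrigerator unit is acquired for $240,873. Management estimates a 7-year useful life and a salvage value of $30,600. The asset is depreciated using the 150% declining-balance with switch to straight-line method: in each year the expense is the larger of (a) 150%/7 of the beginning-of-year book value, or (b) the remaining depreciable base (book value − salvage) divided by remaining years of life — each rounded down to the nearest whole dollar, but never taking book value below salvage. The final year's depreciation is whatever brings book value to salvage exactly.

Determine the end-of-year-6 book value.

Depreciable base = $240,873 − $30,600 = $210,273.
Year 1: DB = ⌊$240,873 × 150%/7⌋ = $51,615; SL = ⌊$210,273/7⌋ = $30,039 → take DB $51,615. Book value $189,258.
Year 2: DB = ⌊$189,258 × 150%/7⌋ = $40,555; SL = ⌊$158,658/6⌋ = $26,443 → take DB $40,555. Book value $148,703.
Year 3: DB = ⌊$148,703 × 150%/7⌋ = $31,864; SL = ⌊$118,103/5⌋ = $23,620 → take DB $31,864. Book value $116,839.
Year 4: DB = ⌊$116,839 × 150%/7⌋ = $25,036; SL = ⌊$86,239/4⌋ = $21,559 → take DB $25,036. Book value $91,803.
Year 5: DB = ⌊$91,803 × 150%/7⌋ = $19,672; SL = ⌊$61,203/3⌋ = $20,401 → take SL $20,401. Book value $71,402.
Year 6: DB = ⌊$71,402 × 150%/7⌋ = $15,300; SL = ⌊$40,802/2⌋ = $20,401 → take SL $20,401. Book value $51,001.

$51,001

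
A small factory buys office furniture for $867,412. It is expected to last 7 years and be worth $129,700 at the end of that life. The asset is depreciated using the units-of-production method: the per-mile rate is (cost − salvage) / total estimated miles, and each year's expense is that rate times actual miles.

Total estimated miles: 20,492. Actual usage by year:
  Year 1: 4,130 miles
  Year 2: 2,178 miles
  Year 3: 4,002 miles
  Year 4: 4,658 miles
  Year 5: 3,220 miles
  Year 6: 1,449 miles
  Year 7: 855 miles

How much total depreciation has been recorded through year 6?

$706,932

Depreciable base = $867,412 − $129,700 = $737,712.
Rate = $737,712 / 20,492 miles = $36 per mile.
Year 1: 4,130 × $36 = $148,680. Book value $718,732.
Year 2: 2,178 × $36 = $78,408. Book value $640,324.
Year 3: 4,002 × $36 = $144,072. Book value $496,252.
Year 4: 4,658 × $36 = $167,688. Book value $328,564.
Year 5: 3,220 × $36 = $115,920. Book value $212,644.
Year 6: 1,449 × $36 = $52,164. Book value $160,480.
Accumulated through year 6 = $867,412 − $160,480 = $706,932.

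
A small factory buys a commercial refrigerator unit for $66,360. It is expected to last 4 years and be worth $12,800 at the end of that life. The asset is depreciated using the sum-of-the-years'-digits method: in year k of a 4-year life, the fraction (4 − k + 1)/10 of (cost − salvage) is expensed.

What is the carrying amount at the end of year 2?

Depreciable base = $66,360 − $12,800 = $53,560.
Sum of the years' digits = 4+3+2+1 = 10.
Year 1: $53,560 × 4/10 = $21,424. Book value $44,936.
Year 2: $53,560 × 3/10 = $16,068. Book value $28,868.

$28,868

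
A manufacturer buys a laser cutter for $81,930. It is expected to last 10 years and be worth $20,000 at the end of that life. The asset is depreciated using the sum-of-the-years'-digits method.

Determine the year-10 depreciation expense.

Depreciable base = $81,930 − $20,000 = $61,930.
Sum of the years' digits = 10+9+8+7+6+5+4+3+2+1 = 55.
Year 1: $61,930 × 10/55 = $11,260. Book value $70,670.
Year 2: $61,930 × 9/55 = $10,134. Book value $60,536.
Year 3: $61,930 × 8/55 = $9,008. Book value $51,528.
Year 4: $61,930 × 7/55 = $7,882. Book value $43,646.
Year 5: $61,930 × 6/55 = $6,756. Book value $36,890.
Year 6: $61,930 × 5/55 = $5,630. Book value $31,260.
Year 7: $61,930 × 4/55 = $4,504. Book value $26,756.
Year 8: $61,930 × 3/55 = $3,378. Book value $23,378.
Year 9: $61,930 × 2/55 = $2,252. Book value $21,126.
Year 10: $61,930 × 1/55 = $1,126. Book value $20,000.

$1,126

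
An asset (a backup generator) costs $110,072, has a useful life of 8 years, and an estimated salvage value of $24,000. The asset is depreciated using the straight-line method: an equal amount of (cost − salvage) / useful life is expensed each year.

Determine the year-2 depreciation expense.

Depreciable base = $110,072 − $24,000 = $86,072.
Annual expense = $86,072 / 8 = $10,759.

$10,759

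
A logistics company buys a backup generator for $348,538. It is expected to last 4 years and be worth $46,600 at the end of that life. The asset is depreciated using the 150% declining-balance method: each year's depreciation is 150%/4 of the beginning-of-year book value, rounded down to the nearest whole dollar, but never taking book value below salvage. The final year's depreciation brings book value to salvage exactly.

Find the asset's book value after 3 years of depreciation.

Depreciable base = $348,538 − $46,600 = $301,938.
Year 1: ⌊$348,538 × 150%/4⌋ = $130,701. Book value $217,837.
Year 2: ⌊$217,837 × 150%/4⌋ = $81,688. Book value $136,149.
Year 3: ⌊$136,149 × 150%/4⌋ = $51,055. Book value $85,094.

$85,094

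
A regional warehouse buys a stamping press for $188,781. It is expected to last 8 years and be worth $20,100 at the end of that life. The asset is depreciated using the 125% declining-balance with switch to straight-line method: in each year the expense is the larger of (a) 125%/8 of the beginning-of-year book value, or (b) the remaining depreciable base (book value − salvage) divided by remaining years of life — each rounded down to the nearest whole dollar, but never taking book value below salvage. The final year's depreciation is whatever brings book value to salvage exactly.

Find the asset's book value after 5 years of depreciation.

Depreciable base = $188,781 − $20,100 = $168,681.
Year 1: DB = ⌊$188,781 × 125%/8⌋ = $29,497; SL = ⌊$168,681/8⌋ = $21,085 → take DB $29,497. Book value $159,284.
Year 2: DB = ⌊$159,284 × 125%/8⌋ = $24,888; SL = ⌊$139,184/7⌋ = $19,883 → take DB $24,888. Book value $134,396.
Year 3: DB = ⌊$134,396 × 125%/8⌋ = $20,999; SL = ⌊$114,296/6⌋ = $19,049 → take DB $20,999. Book value $113,397.
Year 4: DB = ⌊$113,397 × 125%/8⌋ = $17,718; SL = ⌊$93,297/5⌋ = $18,659 → take SL $18,659. Book value $94,738.
Year 5: DB = ⌊$94,738 × 125%/8⌋ = $14,802; SL = ⌊$74,638/4⌋ = $18,659 → take SL $18,659. Book value $76,079.

$76,079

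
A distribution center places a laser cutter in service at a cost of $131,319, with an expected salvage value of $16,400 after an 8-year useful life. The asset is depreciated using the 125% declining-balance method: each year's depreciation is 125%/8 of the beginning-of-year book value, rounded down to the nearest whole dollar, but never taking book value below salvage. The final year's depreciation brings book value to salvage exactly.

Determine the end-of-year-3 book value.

$78,882

Depreciable base = $131,319 − $16,400 = $114,919.
Year 1: ⌊$131,319 × 125%/8⌋ = $20,518. Book value $110,801.
Year 2: ⌊$110,801 × 125%/8⌋ = $17,312. Book value $93,489.
Year 3: ⌊$93,489 × 125%/8⌋ = $14,607. Book value $78,882.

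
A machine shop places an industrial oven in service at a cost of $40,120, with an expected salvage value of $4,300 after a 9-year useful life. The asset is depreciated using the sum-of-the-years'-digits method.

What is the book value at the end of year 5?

$12,260

Depreciable base = $40,120 − $4,300 = $35,820.
Sum of the years' digits = 9+8+7+6+5+4+3+2+1 = 45.
Year 1: $35,820 × 9/45 = $7,164. Book value $32,956.
Year 2: $35,820 × 8/45 = $6,368. Book value $26,588.
Year 3: $35,820 × 7/45 = $5,572. Book value $21,016.
Year 4: $35,820 × 6/45 = $4,776. Book value $16,240.
Year 5: $35,820 × 5/45 = $3,980. Book value $12,260.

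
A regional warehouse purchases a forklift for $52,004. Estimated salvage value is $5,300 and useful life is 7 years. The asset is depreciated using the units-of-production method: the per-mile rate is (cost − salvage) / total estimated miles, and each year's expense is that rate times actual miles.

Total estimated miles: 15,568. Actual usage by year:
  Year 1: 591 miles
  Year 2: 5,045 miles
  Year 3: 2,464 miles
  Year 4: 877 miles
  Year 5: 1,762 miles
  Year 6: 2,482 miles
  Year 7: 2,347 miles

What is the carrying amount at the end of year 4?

Depreciable base = $52,004 − $5,300 = $46,704.
Rate = $46,704 / 15,568 miles = $3 per mile.
Year 1: 591 × $3 = $1,773. Book value $50,231.
Year 2: 5,045 × $3 = $15,135. Book value $35,096.
Year 3: 2,464 × $3 = $7,392. Book value $27,704.
Year 4: 877 × $3 = $2,631. Book value $25,073.

$25,073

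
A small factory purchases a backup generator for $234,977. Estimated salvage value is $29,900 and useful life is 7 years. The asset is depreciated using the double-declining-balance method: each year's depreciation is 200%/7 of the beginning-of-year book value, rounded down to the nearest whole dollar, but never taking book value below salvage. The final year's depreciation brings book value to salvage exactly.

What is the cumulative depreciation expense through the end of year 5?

Depreciable base = $234,977 − $29,900 = $205,077.
Year 1: ⌊$234,977 × 200%/7⌋ = $67,136. Book value $167,841.
Year 2: ⌊$167,841 × 200%/7⌋ = $47,954. Book value $119,887.
Year 3: ⌊$119,887 × 200%/7⌋ = $34,253. Book value $85,634.
Year 4: ⌊$85,634 × 200%/7⌋ = $24,466. Book value $61,168.
Year 5: ⌊$61,168 × 200%/7⌋ = $17,476. Book value $43,692.
Accumulated through year 5 = $234,977 − $43,692 = $191,285.

$191,285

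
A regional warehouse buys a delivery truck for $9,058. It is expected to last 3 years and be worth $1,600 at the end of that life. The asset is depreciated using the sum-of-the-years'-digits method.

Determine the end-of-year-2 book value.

$2,843

Depreciable base = $9,058 − $1,600 = $7,458.
Sum of the years' digits = 3+2+1 = 6.
Year 1: $7,458 × 3/6 = $3,729. Book value $5,329.
Year 2: $7,458 × 2/6 = $2,486. Book value $2,843.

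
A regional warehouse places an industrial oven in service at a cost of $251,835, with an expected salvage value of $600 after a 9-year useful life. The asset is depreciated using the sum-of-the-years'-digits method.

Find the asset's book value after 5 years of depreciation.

Depreciable base = $251,835 − $600 = $251,235.
Sum of the years' digits = 9+8+7+6+5+4+3+2+1 = 45.
Year 1: $251,235 × 9/45 = $50,247. Book value $201,588.
Year 2: $251,235 × 8/45 = $44,664. Book value $156,924.
Year 3: $251,235 × 7/45 = $39,081. Book value $117,843.
Year 4: $251,235 × 6/45 = $33,498. Book value $84,345.
Year 5: $251,235 × 5/45 = $27,915. Book value $56,430.

$56,430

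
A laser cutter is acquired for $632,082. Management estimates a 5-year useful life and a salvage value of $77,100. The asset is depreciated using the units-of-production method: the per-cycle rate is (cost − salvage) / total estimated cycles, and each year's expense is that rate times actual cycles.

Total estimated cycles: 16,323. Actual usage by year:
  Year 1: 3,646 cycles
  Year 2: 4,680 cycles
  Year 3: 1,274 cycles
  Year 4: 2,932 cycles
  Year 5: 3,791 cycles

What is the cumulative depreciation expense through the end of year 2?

$283,084

Depreciable base = $632,082 − $77,100 = $554,982.
Rate = $554,982 / 16,323 cycles = $34 per cycle.
Year 1: 3,646 × $34 = $123,964. Book value $508,118.
Year 2: 4,680 × $34 = $159,120. Book value $348,998.
Accumulated through year 2 = $632,082 − $348,998 = $283,084.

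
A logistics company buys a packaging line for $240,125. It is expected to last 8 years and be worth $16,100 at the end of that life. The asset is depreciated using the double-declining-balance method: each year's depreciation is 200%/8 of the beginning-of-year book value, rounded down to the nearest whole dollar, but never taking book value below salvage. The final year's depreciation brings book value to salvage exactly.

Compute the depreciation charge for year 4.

Depreciable base = $240,125 − $16,100 = $224,025.
Year 1: ⌊$240,125 × 200%/8⌋ = $60,031. Book value $180,094.
Year 2: ⌊$180,094 × 200%/8⌋ = $45,023. Book value $135,071.
Year 3: ⌊$135,071 × 200%/8⌋ = $33,767. Book value $101,304.
Year 4: ⌊$101,304 × 200%/8⌋ = $25,326. Book value $75,978.

$25,326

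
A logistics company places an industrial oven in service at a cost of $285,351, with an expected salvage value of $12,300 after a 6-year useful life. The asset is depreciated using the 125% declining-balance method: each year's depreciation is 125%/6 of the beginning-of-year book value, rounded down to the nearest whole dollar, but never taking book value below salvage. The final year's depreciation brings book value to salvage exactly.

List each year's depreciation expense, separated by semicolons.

$59,448; $47,063; $37,258; $29,496; $23,351; $76,435

Depreciable base = $285,351 − $12,300 = $273,051.
Year 1: ⌊$285,351 × 125%/6⌋ = $59,448. Book value $225,903.
Year 2: ⌊$225,903 × 125%/6⌋ = $47,063. Book value $178,840.
Year 3: ⌊$178,840 × 125%/6⌋ = $37,258. Book value $141,582.
Year 4: ⌊$141,582 × 125%/6⌋ = $29,496. Book value $112,086.
Year 5: ⌊$112,086 × 125%/6⌋ = $23,351. Book value $88,735.
Year 6 (final): $88,735 − $12,300 = $76,435. Book value $12,300.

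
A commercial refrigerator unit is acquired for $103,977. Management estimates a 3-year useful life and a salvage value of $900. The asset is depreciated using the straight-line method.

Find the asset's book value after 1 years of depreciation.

Depreciable base = $103,977 − $900 = $103,077.
Annual expense = $103,077 / 3 = $34,359.
End of year 1: book value $69,618.

$69,618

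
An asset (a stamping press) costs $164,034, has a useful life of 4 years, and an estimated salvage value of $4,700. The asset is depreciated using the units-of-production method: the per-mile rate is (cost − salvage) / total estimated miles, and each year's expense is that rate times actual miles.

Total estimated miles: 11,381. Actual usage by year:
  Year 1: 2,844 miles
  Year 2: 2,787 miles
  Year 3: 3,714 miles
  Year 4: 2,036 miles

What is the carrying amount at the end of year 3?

$33,204

Depreciable base = $164,034 − $4,700 = $159,334.
Rate = $159,334 / 11,381 miles = $14 per mile.
Year 1: 2,844 × $14 = $39,816. Book value $124,218.
Year 2: 2,787 × $14 = $39,018. Book value $85,200.
Year 3: 3,714 × $14 = $51,996. Book value $33,204.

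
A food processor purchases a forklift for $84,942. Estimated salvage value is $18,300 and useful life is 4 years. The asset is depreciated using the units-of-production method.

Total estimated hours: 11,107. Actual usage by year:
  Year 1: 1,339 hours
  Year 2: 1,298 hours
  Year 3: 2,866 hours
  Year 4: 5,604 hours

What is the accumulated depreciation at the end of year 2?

Depreciable base = $84,942 − $18,300 = $66,642.
Rate = $66,642 / 11,107 hours = $6 per hour.
Year 1: 1,339 × $6 = $8,034. Book value $76,908.
Year 2: 1,298 × $6 = $7,788. Book value $69,120.
Accumulated through year 2 = $84,942 − $69,120 = $15,822.

$15,822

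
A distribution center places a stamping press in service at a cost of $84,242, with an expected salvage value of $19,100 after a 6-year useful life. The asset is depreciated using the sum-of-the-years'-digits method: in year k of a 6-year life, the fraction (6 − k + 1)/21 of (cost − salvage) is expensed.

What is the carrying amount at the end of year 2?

$50,120

Depreciable base = $84,242 − $19,100 = $65,142.
Sum of the years' digits = 6+5+4+3+2+1 = 21.
Year 1: $65,142 × 6/21 = $18,612. Book value $65,630.
Year 2: $65,142 × 5/21 = $15,510. Book value $50,120.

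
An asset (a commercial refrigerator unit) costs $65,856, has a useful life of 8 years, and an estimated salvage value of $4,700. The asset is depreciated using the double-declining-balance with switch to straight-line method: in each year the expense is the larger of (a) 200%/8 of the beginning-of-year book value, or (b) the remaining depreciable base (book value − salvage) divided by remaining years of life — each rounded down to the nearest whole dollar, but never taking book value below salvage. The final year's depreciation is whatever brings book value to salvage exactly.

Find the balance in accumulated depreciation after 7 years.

Depreciable base = $65,856 − $4,700 = $61,156.
Year 1: DB = ⌊$65,856 × 200%/8⌋ = $16,464; SL = ⌊$61,156/8⌋ = $7,644 → take DB $16,464. Book value $49,392.
Year 2: DB = ⌊$49,392 × 200%/8⌋ = $12,348; SL = ⌊$44,692/7⌋ = $6,384 → take DB $12,348. Book value $37,044.
Year 3: DB = ⌊$37,044 × 200%/8⌋ = $9,261; SL = ⌊$32,344/6⌋ = $5,390 → take DB $9,261. Book value $27,783.
Year 4: DB = ⌊$27,783 × 200%/8⌋ = $6,945; SL = ⌊$23,083/5⌋ = $4,616 → take DB $6,945. Book value $20,838.
Year 5: DB = ⌊$20,838 × 200%/8⌋ = $5,209; SL = ⌊$16,138/4⌋ = $4,034 → take DB $5,209. Book value $15,629.
Year 6: DB = ⌊$15,629 × 200%/8⌋ = $3,907; SL = ⌊$10,929/3⌋ = $3,643 → take DB $3,907. Book value $11,722.
Year 7: DB = ⌊$11,722 × 200%/8⌋ = $2,930; SL = ⌊$7,022/2⌋ = $3,511 → take SL $3,511. Book value $8,211.
Accumulated through year 7 = $65,856 − $8,211 = $57,645.

$57,645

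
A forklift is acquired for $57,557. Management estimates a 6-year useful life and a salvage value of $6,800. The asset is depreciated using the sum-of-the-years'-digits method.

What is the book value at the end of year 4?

$14,051

Depreciable base = $57,557 − $6,800 = $50,757.
Sum of the years' digits = 6+5+4+3+2+1 = 21.
Year 1: $50,757 × 6/21 = $14,502. Book value $43,055.
Year 2: $50,757 × 5/21 = $12,085. Book value $30,970.
Year 3: $50,757 × 4/21 = $9,668. Book value $21,302.
Year 4: $50,757 × 3/21 = $7,251. Book value $14,051.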